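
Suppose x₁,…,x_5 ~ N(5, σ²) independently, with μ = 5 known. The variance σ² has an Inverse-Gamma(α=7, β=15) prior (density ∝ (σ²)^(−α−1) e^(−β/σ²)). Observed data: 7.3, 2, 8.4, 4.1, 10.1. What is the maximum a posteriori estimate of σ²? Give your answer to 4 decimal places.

σ̂²_MAP = 3.9367

Sum of squared deviations about the known mean: SS = (7.3−5)² + (2−5)² + (8.4−5)² + (4.1−5)² + (10.1−5)² = 52.67.
The Normal likelihood contributes (σ²)^(−n/2) exp(−SS/(2σ²)), so the posterior is Inverse-Gamma(α + n/2, β + SS/2) = Inverse-Gamma(9.5, 41.335).
The mode of Inverse-Gamma(a, b) is b/(a+1) = 41.335/10.5 ≈ 3.9367.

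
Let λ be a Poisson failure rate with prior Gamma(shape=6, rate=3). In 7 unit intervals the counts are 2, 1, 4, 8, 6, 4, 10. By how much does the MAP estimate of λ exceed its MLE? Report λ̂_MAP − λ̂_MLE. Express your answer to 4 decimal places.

MAP − MLE = -1.0000

Σxᵢ = 35. Posterior is Gamma(41, 10); MAP = (41−1)/10 = 40/10 ≈ 4.00000.
MLE = x̄ = 35/7 ≈ 5.00000.
Difference = 40/10 − 35/7 = -1 ≈ -1.0000.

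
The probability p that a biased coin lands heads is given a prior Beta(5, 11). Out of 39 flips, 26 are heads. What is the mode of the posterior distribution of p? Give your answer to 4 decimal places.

Prior: Beta(5, 11).
Data: 26 successes in 39 trials. The binomial likelihood contributes p^26(1−p)^13, so the posterior is Beta(5+26, 11+13) = Beta(31, 24).
For Beta(a, b) with a, b > 1 the mode is (a−1)/(a+b−2) = 30/53 ≈ 0.5660.

p̂_MAP = 0.5660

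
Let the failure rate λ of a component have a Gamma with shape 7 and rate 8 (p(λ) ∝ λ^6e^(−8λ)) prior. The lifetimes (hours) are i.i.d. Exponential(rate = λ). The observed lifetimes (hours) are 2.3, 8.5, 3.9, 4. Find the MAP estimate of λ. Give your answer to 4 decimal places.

λ̂_MAP = 0.3745

The Exponential(rate=λ) likelihood is ∝ λ^n e^(−λΣtᵢ). Here n = 4 and Σtᵢ = 2.3 + 8.5 + 3.9 + 4 = 18.7.
Posterior ∝ λ^6e^(−8λ) · λ^4e^(−18.7λ) = λ^10e^(−26.7λ), i.e. Gamma(11, 26.7).
Mode = (a−1)/b = 10/26.7 ≈ 0.3745.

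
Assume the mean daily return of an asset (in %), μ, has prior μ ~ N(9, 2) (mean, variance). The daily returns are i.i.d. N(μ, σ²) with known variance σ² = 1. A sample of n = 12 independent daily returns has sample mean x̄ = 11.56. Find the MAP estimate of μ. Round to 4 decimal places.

μ̂_MAP = 11.4576

n = 12, x̄ = 11.56.
For a Normal prior and Normal likelihood with known variance, the posterior is Normal; its mode equals its mean, the precision-weighted average.
Prior precision 1/σ₀² = 1/2 = 0.5; data precision n/σ² = 12/1 = 12.
μ̂ = (0.5·9 + 12·11.56) / (0.5 + 12) = 143.22/12.5 = 11.4576.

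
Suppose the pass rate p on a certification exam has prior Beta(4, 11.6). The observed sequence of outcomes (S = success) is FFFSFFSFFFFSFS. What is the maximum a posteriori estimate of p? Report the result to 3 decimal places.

p̂_MAP = 0.254

Prior: Beta(4, 11.6).
Data: 4 successes in 14 trials (from the sequence). The binomial likelihood contributes p^4(1−p)^10, so the posterior is Beta(4+4, 11.6+10) = Beta(8, 21.6).
For Beta(a, b) with a, b > 1 the mode is (a−1)/(a+b−2) = 7/27.6 ≈ 0.254.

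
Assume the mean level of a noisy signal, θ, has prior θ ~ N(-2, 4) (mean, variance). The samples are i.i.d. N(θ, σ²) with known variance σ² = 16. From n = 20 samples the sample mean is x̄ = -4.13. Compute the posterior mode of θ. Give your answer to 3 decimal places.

n = 20, x̄ = -4.13.
For a Normal prior and Normal likelihood with known variance, the posterior is Normal; its mode equals its mean, the precision-weighted average.
Prior precision 1/σ₀² = 1/4 = 0.25; data precision n/σ² = 20/16 = 1.25.
θ̂ = (0.25·(-2) + 1.25·(-4.13)) / (0.25 + 1.25) = (-5.6625)/1.5 = -3.775.

θ̂_MAP = -3.775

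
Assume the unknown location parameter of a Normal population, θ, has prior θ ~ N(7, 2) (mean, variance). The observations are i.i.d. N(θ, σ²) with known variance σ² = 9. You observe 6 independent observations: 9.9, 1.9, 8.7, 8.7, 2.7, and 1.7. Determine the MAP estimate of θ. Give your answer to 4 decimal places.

θ̂_MAP = 6.2000

n = 6; x̄ = (9.9 + 1.9 + 8.7 + 8.7 + 2.7 + 1.7)/6 = 33.6/6 = 5.6.
For a Normal prior and Normal likelihood with known variance, the posterior is Normal; its mode equals its mean, the precision-weighted average.
Prior precision 1/σ₀² = 1/2 = 0.5; data precision n/σ² = 6/9 = 2/3.
θ̂ = (0.5·7 + (2/3)·5.6) / (0.5 + 2/3) = (217/30)/(7/6) = 6.2000.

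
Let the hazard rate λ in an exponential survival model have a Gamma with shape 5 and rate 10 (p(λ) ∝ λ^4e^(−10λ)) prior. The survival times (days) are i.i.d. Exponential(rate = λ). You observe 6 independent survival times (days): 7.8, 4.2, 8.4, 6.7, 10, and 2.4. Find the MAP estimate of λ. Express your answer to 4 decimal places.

λ̂_MAP = 0.2020

The Exponential(rate=λ) likelihood is ∝ λ^n e^(−λΣtᵢ). Here n = 6 and Σtᵢ = 7.8 + 4.2 + 8.4 + 6.7 + 10 + 2.4 = 39.5.
Posterior ∝ λ^4e^(−10λ) · λ^6e^(−39.5λ) = λ^10e^(−49.5λ), i.e. Gamma(11, 49.5).
Mode = (a−1)/b = 10/49.5 ≈ 0.2020.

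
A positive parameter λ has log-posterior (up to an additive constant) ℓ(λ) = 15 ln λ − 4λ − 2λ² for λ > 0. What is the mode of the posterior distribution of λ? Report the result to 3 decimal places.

λ̂_MAP = 1.500

ℓ'(λ) = 15/λ − 4 − 4λ. Setting this to zero and multiplying by λ: 4λ² + 4λ − 15 = 0.
λ = (−4 + √(4² + 4·4·15)) / (2·4) = (−4 + √256) / 8 = (−4 + 16)/8 = 3/2.
ℓ''(λ) = −15/λ² − 4 < 0, confirming a maximum.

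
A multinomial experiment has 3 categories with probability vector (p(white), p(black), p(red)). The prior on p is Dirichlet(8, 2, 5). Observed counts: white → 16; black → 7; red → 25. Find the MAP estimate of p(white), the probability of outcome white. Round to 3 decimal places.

The posterior is Dirichlet(αᵢ + nᵢ) = Dirichlet(24, 9, 30).
For a Dirichlet(a₁,…,a_K) with all aᵢ > 1, the mode has j-th component (aⱼ − 1)/(Σaᵢ − K).
Here Σaᵢ = 63 and K = 3, so p(white) = (24 − 1)/(63 − 3) = 23/60 ≈ 0.383.

MAP estimate of p(white) = 0.383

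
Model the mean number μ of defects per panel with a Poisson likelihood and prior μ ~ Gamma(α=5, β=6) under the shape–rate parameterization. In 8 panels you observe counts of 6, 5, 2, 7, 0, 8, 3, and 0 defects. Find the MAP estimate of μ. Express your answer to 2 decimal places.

Σxᵢ = 6+5+2+7+0+8+3+0 = 31, with n = 8.
Posterior ∝ μ^4e^(−6μ) · μ^31e^(−8μ) = μ^35e^(−14μ), i.e. Gamma(shape=36, rate=14).
The mode of a Gamma(a, b) with a ≥ 1 (shape–rate) is (a−1)/b = 35/14 ≈ 2.50.

μ̂_MAP = 2.50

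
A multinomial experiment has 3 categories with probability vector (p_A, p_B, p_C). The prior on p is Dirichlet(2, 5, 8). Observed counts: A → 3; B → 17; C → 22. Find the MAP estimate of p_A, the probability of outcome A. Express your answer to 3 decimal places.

MAP estimate of p_A = 0.074

The posterior is Dirichlet(αᵢ + nᵢ) = Dirichlet(5, 22, 30).
For a Dirichlet(a₁,…,a_K) with all aᵢ > 1, the mode has j-th component (aⱼ − 1)/(Σaᵢ − K).
Here Σaᵢ = 57 and K = 3, so p_A = (5 − 1)/(57 − 3) = 4/54 ≈ 0.074.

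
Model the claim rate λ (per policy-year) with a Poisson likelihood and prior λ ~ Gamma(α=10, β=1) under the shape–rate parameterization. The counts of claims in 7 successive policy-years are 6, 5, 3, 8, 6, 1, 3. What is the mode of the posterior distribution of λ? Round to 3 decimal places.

λ̂_MAP = 5.125

Σxᵢ = 6+5+3+8+6+1+3 = 32, with n = 7.
Posterior ∝ λ^9e^(−1λ) · λ^32e^(−7λ) = λ^41e^(−8λ), i.e. Gamma(shape=42, rate=8).
The mode of a Gamma(a, b) with a ≥ 1 (shape–rate) is (a−1)/b = 41/8 ≈ 5.125.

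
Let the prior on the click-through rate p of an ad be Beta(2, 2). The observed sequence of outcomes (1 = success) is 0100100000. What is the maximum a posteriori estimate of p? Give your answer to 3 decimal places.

p̂_MAP = 0.250

Prior: Beta(2, 2).
Data: 2 successes in 10 trials (from the sequence). The binomial likelihood contributes p^2(1−p)^8, so the posterior is Beta(2+2, 2+8) = Beta(4, 10).
For Beta(a, b) with a, b > 1 the mode is (a−1)/(a+b−2) = 3/12 ≈ 0.250.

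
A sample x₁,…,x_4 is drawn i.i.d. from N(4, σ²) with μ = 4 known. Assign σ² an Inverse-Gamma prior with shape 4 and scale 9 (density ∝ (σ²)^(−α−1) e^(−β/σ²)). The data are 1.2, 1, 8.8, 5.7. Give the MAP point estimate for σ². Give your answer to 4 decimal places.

σ̂²_MAP = 4.3407

Sum of squared deviations about the known mean: SS = (1.2−4)² + (1−4)² + (8.8−4)² + (5.7−4)² = 42.77.
The Normal likelihood contributes (σ²)^(−n/2) exp(−SS/(2σ²)), so the posterior is Inverse-Gamma(α + n/2, β + SS/2) = Inverse-Gamma(6, 30.385).
The mode of Inverse-Gamma(a, b) is b/(a+1) = 30.385/7 ≈ 4.3407.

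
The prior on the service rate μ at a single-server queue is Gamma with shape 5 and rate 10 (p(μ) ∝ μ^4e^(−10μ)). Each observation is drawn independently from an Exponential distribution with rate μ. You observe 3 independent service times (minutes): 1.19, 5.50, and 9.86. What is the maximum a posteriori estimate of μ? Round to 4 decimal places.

μ̂_MAP = 0.2637

The Exponential(rate=μ) likelihood is ∝ μ^n e^(−μΣtᵢ). Here n = 3 and Σtᵢ = 1.19 + 5.50 + 9.86 = 16.55.
Posterior ∝ μ^4e^(−10μ) · μ^3e^(−16.55μ) = μ^7e^(−26.55μ), i.e. Gamma(8, 26.55).
Mode = (a−1)/b = 7/26.55 ≈ 0.2637.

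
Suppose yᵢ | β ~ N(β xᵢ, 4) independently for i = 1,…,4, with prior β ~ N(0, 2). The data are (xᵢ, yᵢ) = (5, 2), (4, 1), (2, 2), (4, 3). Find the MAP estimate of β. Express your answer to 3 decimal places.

log p(β | y) = −Σ(yᵢ − βxᵢ)²/(2·4) − β²/(2·2) + const.
Setting the derivative to zero: Σxᵢ(yᵢ − βxᵢ)/4 − β/2 = 0, so β = Σxᵢyᵢ / (Σxᵢ² + σ²/τ²).
Σxᵢyᵢ = 5·2 + 4·1 + 2·2 + 4·3 = 30; Σxᵢ² = 61; σ²/τ² = 2.
β̂_MAP = 30 / (61 + 2) = 30/63 ≈ 0.476.

β̂_MAP = 0.476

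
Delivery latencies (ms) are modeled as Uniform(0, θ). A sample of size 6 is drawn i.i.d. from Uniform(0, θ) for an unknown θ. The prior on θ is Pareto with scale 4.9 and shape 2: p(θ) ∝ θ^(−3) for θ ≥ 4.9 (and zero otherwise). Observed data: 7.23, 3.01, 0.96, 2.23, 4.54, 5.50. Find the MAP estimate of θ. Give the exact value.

The Uniform(0, θ) likelihood is θ^(−n) for θ ≥ max(xᵢ), zero otherwise. Here max(xᵢ) = 7.23.
Posterior ∝ θ^(−3) · θ^(−6) = θ^(−9) on θ ≥ max(4.9, 7.23) = 7.23.
This density is strictly decreasing in θ, so the posterior mode lies at the lower boundary of the support.

θ̂_MAP = 7.23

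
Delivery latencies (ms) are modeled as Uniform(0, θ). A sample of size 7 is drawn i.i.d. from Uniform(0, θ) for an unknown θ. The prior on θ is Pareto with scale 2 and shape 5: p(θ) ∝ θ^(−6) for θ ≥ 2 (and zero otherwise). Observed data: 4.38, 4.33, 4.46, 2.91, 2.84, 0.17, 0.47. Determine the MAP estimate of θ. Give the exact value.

θ̂_MAP = 4.46

The Uniform(0, θ) likelihood is θ^(−n) for θ ≥ max(xᵢ), zero otherwise. Here max(xᵢ) = 4.46.
Posterior ∝ θ^(−6) · θ^(−7) = θ^(−13) on θ ≥ max(2, 4.46) = 4.46.
This density is strictly decreasing in θ, so the posterior mode lies at the lower boundary of the support.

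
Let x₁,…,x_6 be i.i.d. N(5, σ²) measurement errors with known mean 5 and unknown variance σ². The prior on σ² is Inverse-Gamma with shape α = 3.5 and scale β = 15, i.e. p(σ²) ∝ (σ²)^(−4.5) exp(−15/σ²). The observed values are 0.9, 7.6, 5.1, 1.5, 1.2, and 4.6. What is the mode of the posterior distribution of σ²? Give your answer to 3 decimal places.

σ̂²_MAP = 5.362

Sum of squared deviations about the known mean: SS = (0.9−5)² + (7.6−5)² + (5.1−5)² + (1.5−5)² + (1.2−5)² + (4.6−5)² = 50.43.
The Normal likelihood contributes (σ²)^(−n/2) exp(−SS/(2σ²)), so the posterior is Inverse-Gamma(α + n/2, β + SS/2) = Inverse-Gamma(6.5, 40.215).
The mode of Inverse-Gamma(a, b) is b/(a+1) = 40.215/7.5 ≈ 5.362.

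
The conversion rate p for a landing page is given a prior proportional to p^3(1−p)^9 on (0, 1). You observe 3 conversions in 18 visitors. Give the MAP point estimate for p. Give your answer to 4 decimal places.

The prior density ∝ p^3(1−p)^9 is the kernel of Beta(4, 10).
Data: 3 successes in 18 trials. The binomial likelihood contributes p^3(1−p)^15, so the posterior is Beta(4+3, 10+15) = Beta(7, 25).
For Beta(a, b) with a, b > 1 the mode is (a−1)/(a+b−2) = 6/30 ≈ 0.2000.

p̂_MAP = 0.2000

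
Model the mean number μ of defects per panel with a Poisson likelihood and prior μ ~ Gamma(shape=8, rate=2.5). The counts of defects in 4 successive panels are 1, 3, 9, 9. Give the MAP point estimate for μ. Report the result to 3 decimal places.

μ̂_MAP = 4.462

Σxᵢ = 1+3+9+9 = 22, with n = 4.
Posterior ∝ μ^7e^(−2.5μ) · μ^22e^(−4μ) = μ^29e^(−6.5μ), i.e. Gamma(shape=30, rate=6.5).
The mode of a Gamma(a, b) with a ≥ 1 (shape–rate) is (a−1)/b = 29/6.5 ≈ 4.462.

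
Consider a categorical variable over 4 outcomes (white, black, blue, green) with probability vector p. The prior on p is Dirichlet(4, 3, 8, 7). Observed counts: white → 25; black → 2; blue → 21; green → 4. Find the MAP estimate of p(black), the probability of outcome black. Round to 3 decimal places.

The posterior is Dirichlet(αᵢ + nᵢ) = Dirichlet(29, 5, 29, 11).
For a Dirichlet(a₁,…,a_K) with all aᵢ > 1, the mode has j-th component (aⱼ − 1)/(Σaᵢ − K).
Here Σaᵢ = 74 and K = 4, so p(black) = (5 − 1)/(74 − 4) = 4/70 ≈ 0.057.

MAP estimate of p(black) = 0.057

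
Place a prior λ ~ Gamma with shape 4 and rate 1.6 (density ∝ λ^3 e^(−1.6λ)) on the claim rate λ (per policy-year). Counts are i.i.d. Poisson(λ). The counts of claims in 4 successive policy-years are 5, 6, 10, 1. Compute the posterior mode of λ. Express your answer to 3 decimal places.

Σxᵢ = 5+6+10+1 = 22, with n = 4.
Posterior ∝ λ^3e^(−1.6λ) · λ^22e^(−4λ) = λ^25e^(−5.6λ), i.e. Gamma(shape=26, rate=5.6).
The mode of a Gamma(a, b) with a ≥ 1 (shape–rate) is (a−1)/b = 25/5.6 ≈ 4.464.

λ̂_MAP = 4.464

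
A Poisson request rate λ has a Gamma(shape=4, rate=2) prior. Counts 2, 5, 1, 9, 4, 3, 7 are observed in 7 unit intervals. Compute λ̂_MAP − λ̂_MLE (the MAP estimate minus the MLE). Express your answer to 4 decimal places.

MAP − MLE = -0.6508

Σxᵢ = 31. Posterior is Gamma(35, 9); MAP = (35−1)/9 = 34/9 ≈ 3.77778.
MLE = x̄ = 31/7 ≈ 4.42857.
Difference = 34/9 − 31/7 = -41/63 ≈ -0.6508.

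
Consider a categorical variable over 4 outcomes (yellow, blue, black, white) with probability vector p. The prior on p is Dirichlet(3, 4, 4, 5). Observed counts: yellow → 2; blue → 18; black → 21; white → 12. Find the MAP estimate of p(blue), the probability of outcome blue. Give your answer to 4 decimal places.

MAP estimate of p(blue) = 0.3231

The posterior is Dirichlet(αᵢ + nᵢ) = Dirichlet(5, 22, 25, 17).
For a Dirichlet(a₁,…,a_K) with all aᵢ > 1, the mode has j-th component (aⱼ − 1)/(Σaᵢ − K).
Here Σaᵢ = 69 and K = 4, so p(blue) = (22 − 1)/(69 − 4) = 21/65 ≈ 0.3231.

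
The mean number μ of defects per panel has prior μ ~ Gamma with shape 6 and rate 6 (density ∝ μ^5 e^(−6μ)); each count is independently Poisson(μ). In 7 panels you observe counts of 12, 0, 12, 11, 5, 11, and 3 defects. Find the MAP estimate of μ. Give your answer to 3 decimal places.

μ̂_MAP = 4.538

Σxᵢ = 12+0+12+11+5+11+3 = 54, with n = 7.
Posterior ∝ μ^5e^(−6μ) · μ^54e^(−7μ) = μ^59e^(−13μ), i.e. Gamma(shape=60, rate=13).
The mode of a Gamma(a, b) with a ≥ 1 (shape–rate) is (a−1)/b = 59/13 ≈ 4.538.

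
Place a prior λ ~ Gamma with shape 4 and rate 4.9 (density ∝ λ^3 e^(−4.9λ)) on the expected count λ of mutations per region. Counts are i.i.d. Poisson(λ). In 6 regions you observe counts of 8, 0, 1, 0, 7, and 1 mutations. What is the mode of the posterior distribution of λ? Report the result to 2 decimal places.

Σxᵢ = 8+0+1+0+7+1 = 17, with n = 6.
Posterior ∝ λ^3e^(−4.9λ) · λ^17e^(−6λ) = λ^20e^(−10.9λ), i.e. Gamma(shape=21, rate=10.9).
The mode of a Gamma(a, b) with a ≥ 1 (shape–rate) is (a−1)/b = 20/10.9 ≈ 1.83.

λ̂_MAP = 1.83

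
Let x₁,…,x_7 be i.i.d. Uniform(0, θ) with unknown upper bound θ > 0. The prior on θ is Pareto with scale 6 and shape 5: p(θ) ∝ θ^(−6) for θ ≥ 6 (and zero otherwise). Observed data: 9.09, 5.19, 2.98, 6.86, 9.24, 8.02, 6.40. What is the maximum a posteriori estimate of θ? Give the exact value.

The Uniform(0, θ) likelihood is θ^(−n) for θ ≥ max(xᵢ), zero otherwise. Here max(xᵢ) = 9.24.
Posterior ∝ θ^(−6) · θ^(−7) = θ^(−13) on θ ≥ max(6, 9.24) = 9.24.
This density is strictly decreasing in θ, so the posterior mode lies at the lower boundary of the support.

θ̂_MAP = 9.24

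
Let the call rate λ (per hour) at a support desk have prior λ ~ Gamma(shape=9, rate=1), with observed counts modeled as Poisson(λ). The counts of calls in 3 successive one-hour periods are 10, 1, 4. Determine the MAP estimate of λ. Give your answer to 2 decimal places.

Σxᵢ = 10+1+4 = 15, with n = 3.
Posterior ∝ λ^8e^(−1λ) · λ^15e^(−3λ) = λ^23e^(−4λ), i.e. Gamma(shape=24, rate=4).
The mode of a Gamma(a, b) with a ≥ 1 (shape–rate) is (a−1)/b = 23/4 ≈ 5.75.

λ̂_MAP = 5.75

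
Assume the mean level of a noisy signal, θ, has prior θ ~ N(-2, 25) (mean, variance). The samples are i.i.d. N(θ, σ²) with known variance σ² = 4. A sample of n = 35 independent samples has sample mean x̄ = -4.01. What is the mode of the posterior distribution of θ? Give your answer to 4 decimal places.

θ̂_MAP = -4.0009

n = 35, x̄ = -4.01.
For a Normal prior and Normal likelihood with known variance, the posterior is Normal; its mode equals its mean, the precision-weighted average.
Prior precision 1/σ₀² = 1/25 = 0.04; data precision n/σ² = 35/4 = 8.75.
θ̂ = (0.04·(-2) + 8.75·(-4.01)) / (0.04 + 8.75) = (-35.1675)/8.79 = -4689/1172 ≈ -4.0009.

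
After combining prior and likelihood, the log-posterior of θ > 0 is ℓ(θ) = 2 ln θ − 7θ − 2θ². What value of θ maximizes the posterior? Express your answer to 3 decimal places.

ℓ'(θ) = 2/θ − 7 − 4θ. Setting this to zero and multiplying by θ: 4θ² + 7θ − 2 = 0.
θ = (−7 + √(7² + 4·4·2)) / (2·4) = (−7 + √81) / 8 = (−7 + 9)/8 = 1/4.
ℓ''(θ) = −2/θ² − 4 < 0, confirming a maximum.

θ̂_MAP = 0.250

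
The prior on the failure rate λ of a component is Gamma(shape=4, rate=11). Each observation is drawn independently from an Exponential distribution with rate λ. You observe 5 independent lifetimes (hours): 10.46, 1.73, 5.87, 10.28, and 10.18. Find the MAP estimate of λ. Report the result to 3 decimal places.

λ̂_MAP = 0.162

The Exponential(rate=λ) likelihood is ∝ λ^n e^(−λΣtᵢ). Here n = 5 and Σtᵢ = 10.46 + 1.73 + 5.87 + 10.28 + 10.18 = 38.52.
Posterior ∝ λ^3e^(−11λ) · λ^5e^(−38.52λ) = λ^8e^(−49.52λ), i.e. Gamma(9, 49.52).
Mode = (a−1)/b = 8/49.52 ≈ 0.162.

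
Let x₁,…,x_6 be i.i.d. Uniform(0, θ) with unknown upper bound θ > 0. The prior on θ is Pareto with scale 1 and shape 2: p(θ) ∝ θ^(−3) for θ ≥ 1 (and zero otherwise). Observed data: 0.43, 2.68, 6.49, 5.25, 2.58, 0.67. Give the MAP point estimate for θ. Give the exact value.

The Uniform(0, θ) likelihood is θ^(−n) for θ ≥ max(xᵢ), zero otherwise. Here max(xᵢ) = 6.49.
Posterior ∝ θ^(−3) · θ^(−6) = θ^(−9) on θ ≥ max(1, 6.49) = 6.49.
This density is strictly decreasing in θ, so the posterior mode lies at the lower boundary of the support.

θ̂_MAP = 6.49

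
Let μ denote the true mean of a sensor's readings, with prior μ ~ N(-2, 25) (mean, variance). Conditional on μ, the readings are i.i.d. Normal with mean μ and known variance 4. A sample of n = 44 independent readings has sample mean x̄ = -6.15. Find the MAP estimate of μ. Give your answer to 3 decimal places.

μ̂_MAP = -6.135

n = 44, x̄ = -6.15.
For a Normal prior and Normal likelihood with known variance, the posterior is Normal; its mode equals its mean, the precision-weighted average.
Prior precision 1/σ₀² = 1/25 = 0.04; data precision n/σ² = 44/4 = 11.
μ̂ = (0.04·(-2) + 11·(-6.15)) / (0.04 + 11) = (-67.73)/11.04 = -6773/1104 ≈ -6.135.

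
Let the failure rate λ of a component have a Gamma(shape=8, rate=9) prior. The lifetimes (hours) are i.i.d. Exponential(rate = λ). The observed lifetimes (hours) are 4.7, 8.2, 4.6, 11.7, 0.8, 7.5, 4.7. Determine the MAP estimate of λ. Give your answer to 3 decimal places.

λ̂_MAP = 0.273

The Exponential(rate=λ) likelihood is ∝ λ^n e^(−λΣtᵢ). Here n = 7 and Σtᵢ = 4.7 + 8.2 + 4.6 + 11.7 + 0.8 + 7.5 + 4.7 = 42.2.
Posterior ∝ λ^7e^(−9λ) · λ^7e^(−42.2λ) = λ^14e^(−51.2λ), i.e. Gamma(15, 51.2).
Mode = (a−1)/b = 14/51.2 ≈ 0.273.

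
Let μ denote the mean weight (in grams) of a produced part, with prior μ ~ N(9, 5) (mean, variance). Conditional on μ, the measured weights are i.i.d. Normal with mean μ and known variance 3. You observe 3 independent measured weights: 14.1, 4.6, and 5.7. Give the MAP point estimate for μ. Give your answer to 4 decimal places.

n = 3; x̄ = (14.1 + 4.6 + 5.7)/3 = 24.4/3 = 122/15 ≈ 8.1333.
For a Normal prior and Normal likelihood with known variance, the posterior is Normal; its mode equals its mean, the precision-weighted average.
Prior precision 1/σ₀² = 1/5 = 0.2; data precision n/σ² = 3/3 = 1.
μ̂ = (0.2·9 + 1·(122/15)) / (0.2 + 1) = (149/15)/1.2 = 149/18 ≈ 8.2778.

μ̂_MAP = 8.2778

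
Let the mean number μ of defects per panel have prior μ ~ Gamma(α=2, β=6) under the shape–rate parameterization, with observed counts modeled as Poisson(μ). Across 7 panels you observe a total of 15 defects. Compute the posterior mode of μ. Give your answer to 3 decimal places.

μ̂_MAP = 1.231

Σxᵢ = 15, n = 7.
Posterior ∝ μe^(−6μ) · μ^15e^(−7μ) = μ^16e^(−13μ), i.e. Gamma(shape=17, rate=13).
The mode of a Gamma(a, b) with a ≥ 1 (shape–rate) is (a−1)/b = 16/13 ≈ 1.231.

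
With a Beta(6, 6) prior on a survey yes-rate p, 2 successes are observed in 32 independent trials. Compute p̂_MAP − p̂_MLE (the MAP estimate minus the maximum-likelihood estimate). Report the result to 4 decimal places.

Posterior is Beta(8, 36); MAP = (8−1)/(44−2) = 7/42 ≈ 0.16667.
MLE ignores the prior: p̂_MLE = k/n = 2/32 ≈ 0.06250.
Difference = 7/42 − 2/32 = 5/48 ≈ 0.1042.

MAP − MLE = 0.1042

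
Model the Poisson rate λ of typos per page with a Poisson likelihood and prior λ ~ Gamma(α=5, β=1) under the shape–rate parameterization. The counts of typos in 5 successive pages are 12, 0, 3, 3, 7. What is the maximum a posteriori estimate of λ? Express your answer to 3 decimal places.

λ̂_MAP = 4.833

Σxᵢ = 12+0+3+3+7 = 25, with n = 5.
Posterior ∝ λ^4e^(−1λ) · λ^25e^(−5λ) = λ^29e^(−6λ), i.e. Gamma(shape=30, rate=6).
The mode of a Gamma(a, b) with a ≥ 1 (shape–rate) is (a−1)/b = 29/6 ≈ 4.833.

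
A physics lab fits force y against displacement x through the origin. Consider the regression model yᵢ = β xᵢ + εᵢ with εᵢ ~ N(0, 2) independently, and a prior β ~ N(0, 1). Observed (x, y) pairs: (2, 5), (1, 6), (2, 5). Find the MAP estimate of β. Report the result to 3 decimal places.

log p(β | y) = −Σ(yᵢ − βxᵢ)²/(2·2) − β²/(2·1) + const.
Setting the derivative to zero: Σxᵢ(yᵢ − βxᵢ)/2 − β/1 = 0, so β = Σxᵢyᵢ / (Σxᵢ² + σ²/τ²).
Σxᵢyᵢ = 2·5 + 1·6 + 2·5 = 26; Σxᵢ² = 9; σ²/τ² = 2.
β̂_MAP = 26 / (9 + 2) = 26/11 ≈ 2.364.

β̂_MAP = 2.364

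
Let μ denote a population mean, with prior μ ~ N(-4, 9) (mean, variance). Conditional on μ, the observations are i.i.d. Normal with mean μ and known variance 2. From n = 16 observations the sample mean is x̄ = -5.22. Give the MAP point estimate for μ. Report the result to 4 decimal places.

n = 16, x̄ = -5.22.
For a Normal prior and Normal likelihood with known variance, the posterior is Normal; its mode equals its mean, the precision-weighted average.
Prior precision 1/σ₀² = 1/9; data precision n/σ² = 16/2 = 8.
μ̂ = ((1/9)·(-4) + 8·(-5.22)) / (1/9 + 8) = (-9496/225)/(73/9) = -9496/1825 ≈ -5.2033.

μ̂_MAP = -5.2033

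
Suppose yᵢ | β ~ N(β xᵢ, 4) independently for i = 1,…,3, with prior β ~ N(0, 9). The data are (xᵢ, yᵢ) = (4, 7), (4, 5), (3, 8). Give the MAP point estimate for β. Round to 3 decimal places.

β̂_MAP = 1.737

log p(β | y) = −Σ(yᵢ − βxᵢ)²/(2·4) − β²/(2·9) + const.
Setting the derivative to zero: Σxᵢ(yᵢ − βxᵢ)/4 − β/9 = 0, so β = Σxᵢyᵢ / (Σxᵢ² + σ²/τ²).
Σxᵢyᵢ = 4·7 + 4·5 + 3·8 = 72; Σxᵢ² = 41; σ²/τ² = 4/9.
β̂_MAP = 72 / (41 + 4/9) = 72/(373/9) = 648/373 ≈ 1.737.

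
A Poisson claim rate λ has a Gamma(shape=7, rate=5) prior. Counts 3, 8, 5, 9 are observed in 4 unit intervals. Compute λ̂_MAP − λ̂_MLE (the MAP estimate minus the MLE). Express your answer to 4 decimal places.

MAP − MLE = -2.8056

Σxᵢ = 25. Posterior is Gamma(32, 9); MAP = (32−1)/9 = 31/9 ≈ 3.44444.
MLE = x̄ = 25/4 ≈ 6.25000.
Difference = 31/9 − 25/4 = -101/36 ≈ -2.8056.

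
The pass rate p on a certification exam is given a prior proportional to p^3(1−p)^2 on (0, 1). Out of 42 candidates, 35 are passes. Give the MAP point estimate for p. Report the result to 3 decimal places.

The prior density ∝ p^3(1−p)^2 is the kernel of Beta(4, 3).
Data: 35 successes in 42 trials. The binomial likelihood contributes p^35(1−p)^7, so the posterior is Beta(4+35, 3+7) = Beta(39, 10).
For Beta(a, b) with a, b > 1 the mode is (a−1)/(a+b−2) = 38/47 ≈ 0.809.

p̂_MAP = 0.809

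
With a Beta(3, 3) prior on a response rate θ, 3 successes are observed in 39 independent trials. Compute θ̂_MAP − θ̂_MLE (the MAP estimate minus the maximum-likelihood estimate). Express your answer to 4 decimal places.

MAP − MLE = 0.0394

Posterior is Beta(6, 39); MAP = (6−1)/(45−2) = 5/43 ≈ 0.11628.
MLE ignores the prior: θ̂_MLE = k/n = 3/39 ≈ 0.07692.
Difference = 5/43 − 3/39 = 22/559 ≈ 0.0394.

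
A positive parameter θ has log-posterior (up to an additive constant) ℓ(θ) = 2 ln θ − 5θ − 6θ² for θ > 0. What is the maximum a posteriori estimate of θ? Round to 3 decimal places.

ℓ'(θ) = 2/θ − 5 − 12θ. Setting this to zero and multiplying by θ: 12θ² + 5θ − 2 = 0.
θ = (−5 + √(5² + 4·12·2)) / (2·12) = (−5 + √121) / 24 = (−5 + 11)/24 = 1/4.
ℓ''(θ) = −2/θ² − 12 < 0, confirming a maximum.

θ̂_MAP = 0.250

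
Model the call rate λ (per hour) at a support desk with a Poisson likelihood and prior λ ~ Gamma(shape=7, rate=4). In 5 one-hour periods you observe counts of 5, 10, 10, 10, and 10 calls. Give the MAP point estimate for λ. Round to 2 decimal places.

λ̂_MAP = 5.67

Σxᵢ = 5+10+10+10+10 = 45, with n = 5.
Posterior ∝ λ^6e^(−4λ) · λ^45e^(−5λ) = λ^51e^(−9λ), i.e. Gamma(shape=52, rate=9).
The mode of a Gamma(a, b) with a ≥ 1 (shape–rate) is (a−1)/b = 51/9 ≈ 5.67.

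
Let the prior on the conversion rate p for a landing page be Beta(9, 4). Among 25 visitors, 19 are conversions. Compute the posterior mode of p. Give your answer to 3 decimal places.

Prior: Beta(9, 4).
Data: 19 successes in 25 trials. The binomial likelihood contributes p^19(1−p)^6, so the posterior is Beta(9+19, 4+6) = Beta(28, 10).
For Beta(a, b) with a, b > 1 the mode is (a−1)/(a+b−2) = 27/36 ≈ 0.750.

p̂_MAP = 0.750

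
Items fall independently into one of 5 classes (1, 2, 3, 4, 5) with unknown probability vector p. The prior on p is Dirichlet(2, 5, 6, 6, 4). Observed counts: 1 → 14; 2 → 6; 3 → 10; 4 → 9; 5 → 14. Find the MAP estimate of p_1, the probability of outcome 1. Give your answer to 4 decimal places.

The posterior is Dirichlet(αᵢ + nᵢ) = Dirichlet(16, 11, 16, 15, 18).
For a Dirichlet(a₁,…,a_K) with all aᵢ > 1, the mode has j-th component (aⱼ − 1)/(Σaᵢ − K).
Here Σaᵢ = 76 and K = 5, so p_1 = (16 − 1)/(76 − 5) = 15/71 ≈ 0.2113.

MAP estimate: 0.2113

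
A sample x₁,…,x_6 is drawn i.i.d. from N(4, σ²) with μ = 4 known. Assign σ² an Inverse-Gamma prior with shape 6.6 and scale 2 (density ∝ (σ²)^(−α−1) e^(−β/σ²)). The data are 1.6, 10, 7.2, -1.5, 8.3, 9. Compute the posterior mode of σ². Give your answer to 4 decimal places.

Sum of squared deviations about the known mean: SS = (1.6−4)² + (10−4)² + (7.2−4)² + (-1.5−4)² + (8.3−4)² + (9−4)² = 125.74.
The Normal likelihood contributes (σ²)^(−n/2) exp(−SS/(2σ²)), so the posterior is Inverse-Gamma(α + n/2, β + SS/2) = Inverse-Gamma(9.6, 64.87).
The mode of Inverse-Gamma(a, b) is b/(a+1) = 64.87/10.6 ≈ 6.1198.

σ̂²_MAP = 6.1198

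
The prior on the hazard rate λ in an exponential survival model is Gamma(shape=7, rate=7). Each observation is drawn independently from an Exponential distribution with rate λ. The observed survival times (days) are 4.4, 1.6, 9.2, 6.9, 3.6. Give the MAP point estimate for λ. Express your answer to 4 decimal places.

λ̂_MAP = 0.3364

The Exponential(rate=λ) likelihood is ∝ λ^n e^(−λΣtᵢ). Here n = 5 and Σtᵢ = 4.4 + 1.6 + 9.2 + 6.9 + 3.6 = 25.7.
Posterior ∝ λ^6e^(−7λ) · λ^5e^(−25.7λ) = λ^11e^(−32.7λ), i.e. Gamma(12, 32.7).
Mode = (a−1)/b = 11/32.7 ≈ 0.3364.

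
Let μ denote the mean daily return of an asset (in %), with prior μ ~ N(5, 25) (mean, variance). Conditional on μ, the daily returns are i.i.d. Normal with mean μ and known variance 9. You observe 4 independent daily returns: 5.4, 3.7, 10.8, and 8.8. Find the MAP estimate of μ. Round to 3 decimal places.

μ̂_MAP = 6.995

n = 4; x̄ = (5.4 + 3.7 + 10.8 + 8.8)/4 = 28.7/4 = 7.175.
For a Normal prior and Normal likelihood with known variance, the posterior is Normal; its mode equals its mean, the precision-weighted average.
Prior precision 1/σ₀² = 1/25 = 0.04; data precision n/σ² = 4/9.
μ̂ = (0.04·5 + (4/9)·7.175) / (0.04 + 4/9) = (61/18)/(109/225) = 1525/218 ≈ 6.995.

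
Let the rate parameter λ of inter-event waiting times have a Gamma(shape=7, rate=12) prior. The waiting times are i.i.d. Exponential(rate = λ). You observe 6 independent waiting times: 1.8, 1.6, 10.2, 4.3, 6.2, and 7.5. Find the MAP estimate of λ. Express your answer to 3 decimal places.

λ̂_MAP = 0.275

The Exponential(rate=λ) likelihood is ∝ λ^n e^(−λΣtᵢ). Here n = 6 and Σtᵢ = 1.8 + 1.6 + 10.2 + 4.3 + 6.2 + 7.5 = 31.6.
Posterior ∝ λ^6e^(−12λ) · λ^6e^(−31.6λ) = λ^12e^(−43.6λ), i.e. Gamma(13, 43.6).
Mode = (a−1)/b = 12/43.6 ≈ 0.275.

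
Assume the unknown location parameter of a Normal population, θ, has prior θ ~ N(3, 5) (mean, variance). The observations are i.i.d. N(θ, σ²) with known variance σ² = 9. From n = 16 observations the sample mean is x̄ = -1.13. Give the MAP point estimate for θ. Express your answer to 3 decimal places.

n = 16, x̄ = -1.13.
For a Normal prior and Normal likelihood with known variance, the posterior is Normal; its mode equals its mean, the precision-weighted average.
Prior precision 1/σ₀² = 1/5 = 0.2; data precision n/σ² = 16/9.
θ̂ = (0.2·3 + (16/9)·(-1.13)) / (0.2 + 16/9) = (-317/225)/(89/45) = -317/445 ≈ -0.712.

θ̂_MAP = -0.712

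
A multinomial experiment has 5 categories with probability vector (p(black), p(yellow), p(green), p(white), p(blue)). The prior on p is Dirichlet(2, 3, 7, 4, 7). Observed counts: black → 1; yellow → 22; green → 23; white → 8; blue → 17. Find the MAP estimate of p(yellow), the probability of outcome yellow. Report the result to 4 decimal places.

The posterior is Dirichlet(αᵢ + nᵢ) = Dirichlet(3, 25, 30, 12, 24).
For a Dirichlet(a₁,…,a_K) with all aᵢ > 1, the mode has j-th component (aⱼ − 1)/(Σaᵢ − K).
Here Σaᵢ = 94 and K = 5, so p(yellow) = (25 − 1)/(94 − 5) = 24/89 ≈ 0.2697.

MAP estimate of p(yellow) = 0.2697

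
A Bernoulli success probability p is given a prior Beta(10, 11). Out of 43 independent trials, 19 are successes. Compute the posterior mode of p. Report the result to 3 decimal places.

Prior: Beta(10, 11).
Data: 19 successes in 43 trials. The binomial likelihood contributes p^19(1−p)^24, so the posterior is Beta(10+19, 11+24) = Beta(29, 35).
For Beta(a, b) with a, b > 1 the mode is (a−1)/(a+b−2) = 28/62 ≈ 0.452.

p̂_MAP = 0.452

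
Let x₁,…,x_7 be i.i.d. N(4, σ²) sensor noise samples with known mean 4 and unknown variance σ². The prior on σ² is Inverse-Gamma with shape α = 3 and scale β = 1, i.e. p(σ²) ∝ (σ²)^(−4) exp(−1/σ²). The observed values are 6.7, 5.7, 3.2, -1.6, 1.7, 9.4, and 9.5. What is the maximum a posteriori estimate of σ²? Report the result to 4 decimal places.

Sum of squared deviations about the known mean: SS = (6.7−4)² + (5.7−4)² + (3.2−4)² + (-1.6−4)² + (1.7−4)² + (9.4−4)² + (9.5−4)² = 106.88.
The Normal likelihood contributes (σ²)^(−n/2) exp(−SS/(2σ²)), so the posterior is Inverse-Gamma(α + n/2, β + SS/2) = Inverse-Gamma(6.5, 54.44).
The mode of Inverse-Gamma(a, b) is b/(a+1) = 54.44/7.5 ≈ 7.2587.

σ̂²_MAP = 7.2587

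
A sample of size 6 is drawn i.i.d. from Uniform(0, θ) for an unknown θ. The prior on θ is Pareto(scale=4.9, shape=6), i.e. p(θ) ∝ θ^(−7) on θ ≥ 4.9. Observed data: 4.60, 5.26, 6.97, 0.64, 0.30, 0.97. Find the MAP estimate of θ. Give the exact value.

θ̂_MAP = 6.97

The Uniform(0, θ) likelihood is θ^(−n) for θ ≥ max(xᵢ), zero otherwise. Here max(xᵢ) = 6.97.
Posterior ∝ θ^(−7) · θ^(−6) = θ^(−13) on θ ≥ max(4.9, 6.97) = 6.97.
This density is strictly decreasing in θ, so the posterior mode lies at the lower boundary of the support.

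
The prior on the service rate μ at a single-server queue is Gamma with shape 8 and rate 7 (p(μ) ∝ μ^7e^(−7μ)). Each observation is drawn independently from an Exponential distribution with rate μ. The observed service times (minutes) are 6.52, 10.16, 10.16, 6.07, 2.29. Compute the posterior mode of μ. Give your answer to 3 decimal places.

The Exponential(rate=μ) likelihood is ∝ μ^n e^(−μΣtᵢ). Here n = 5 and Σtᵢ = 6.52 + 10.16 + 10.16 + 6.07 + 2.29 = 35.20.
Posterior ∝ μ^7e^(−7μ) · μ^5e^(−35.20μ) = μ^12e^(−42.20μ), i.e. Gamma(13, 42.20).
Mode = (a−1)/b = 12/42.20 ≈ 0.284.

μ̂_MAP = 0.284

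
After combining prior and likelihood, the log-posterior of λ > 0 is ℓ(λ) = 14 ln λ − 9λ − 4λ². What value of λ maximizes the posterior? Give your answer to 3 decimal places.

λ̂_MAP = 0.875

ℓ'(λ) = 14/λ − 9 − 8λ. Setting this to zero and multiplying by λ: 8λ² + 9λ − 14 = 0.
λ = (−9 + √(9² + 4·8·14)) / (2·8) = (−9 + √529) / 16 = (−9 + 23)/16 = 7/8.
ℓ''(λ) = −14/λ² − 8 < 0, confirming a maximum.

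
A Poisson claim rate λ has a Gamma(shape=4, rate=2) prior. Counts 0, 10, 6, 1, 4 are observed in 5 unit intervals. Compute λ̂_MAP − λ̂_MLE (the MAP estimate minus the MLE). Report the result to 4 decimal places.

MAP − MLE = -0.7714

Σxᵢ = 21. Posterior is Gamma(25, 7); MAP = (25−1)/7 = 24/7 ≈ 3.42857.
MLE = x̄ = 21/5 ≈ 4.20000.
Difference = 24/7 − 21/5 = -27/35 ≈ -0.7714.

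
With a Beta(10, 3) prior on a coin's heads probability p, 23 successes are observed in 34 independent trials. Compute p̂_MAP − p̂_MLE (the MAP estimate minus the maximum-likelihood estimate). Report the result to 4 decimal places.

Posterior is Beta(33, 14); MAP = (33−1)/(47−2) = 32/45 ≈ 0.71111.
MLE ignores the prior: p̂_MLE = k/n = 23/34 ≈ 0.67647.
Difference = 32/45 − 23/34 = 53/1530 ≈ 0.0346.

MAP − MLE = 0.0346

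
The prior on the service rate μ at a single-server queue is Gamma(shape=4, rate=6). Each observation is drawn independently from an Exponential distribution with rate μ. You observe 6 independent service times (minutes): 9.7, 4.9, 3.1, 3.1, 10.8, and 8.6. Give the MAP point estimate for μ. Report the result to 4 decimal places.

μ̂_MAP = 0.1948

The Exponential(rate=μ) likelihood is ∝ μ^n e^(−μΣtᵢ). Here n = 6 and Σtᵢ = 9.7 + 4.9 + 3.1 + 3.1 + 10.8 + 8.6 = 40.2.
Posterior ∝ μ^3e^(−6μ) · μ^6e^(−40.2μ) = μ^9e^(−46.2μ), i.e. Gamma(10, 46.2).
Mode = (a−1)/b = 9/46.2 ≈ 0.1948.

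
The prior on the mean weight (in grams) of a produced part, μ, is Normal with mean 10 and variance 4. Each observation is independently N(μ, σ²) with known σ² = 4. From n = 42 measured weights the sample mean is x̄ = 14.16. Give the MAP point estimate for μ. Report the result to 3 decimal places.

n = 42, x̄ = 14.16.
For a Normal prior and Normal likelihood with known variance, the posterior is Normal; its mode equals its mean, the precision-weighted average.
Prior precision 1/σ₀² = 1/4 = 0.25; data precision n/σ² = 42/4 = 10.5.
μ̂ = (0.25·10 + 10.5·14.16) / (0.25 + 10.5) = 151.18/10.75 = 15118/1075 ≈ 14.063.

μ̂_MAP = 14.063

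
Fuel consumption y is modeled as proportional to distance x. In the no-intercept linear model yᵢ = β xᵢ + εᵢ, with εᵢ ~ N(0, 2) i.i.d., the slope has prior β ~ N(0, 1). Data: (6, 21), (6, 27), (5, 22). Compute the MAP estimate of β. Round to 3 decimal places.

β̂_MAP = 4.020

log p(β | y) = −Σ(yᵢ − βxᵢ)²/(2·2) − β²/(2·1) + const.
Setting the derivative to zero: Σxᵢ(yᵢ − βxᵢ)/2 − β/1 = 0, so β = Σxᵢyᵢ / (Σxᵢ² + σ²/τ²).
Σxᵢyᵢ = 6·21 + 6·27 + 5·22 = 398; Σxᵢ² = 97; σ²/τ² = 2.
β̂_MAP = 398 / (97 + 2) = 398/99 ≈ 4.020.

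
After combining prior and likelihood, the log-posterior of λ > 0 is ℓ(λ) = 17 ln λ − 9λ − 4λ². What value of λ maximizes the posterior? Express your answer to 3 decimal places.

ℓ'(λ) = 17/λ − 9 − 8λ. Setting this to zero and multiplying by λ: 8λ² + 9λ − 17 = 0.
λ = (−9 + √(9² + 4·8·17)) / (2·8) = (−9 + √625) / 16 = (−9 + 25)/16 = 1.
ℓ''(λ) = −17/λ² − 8 < 0, confirming a maximum.

λ̂_MAP = 1.000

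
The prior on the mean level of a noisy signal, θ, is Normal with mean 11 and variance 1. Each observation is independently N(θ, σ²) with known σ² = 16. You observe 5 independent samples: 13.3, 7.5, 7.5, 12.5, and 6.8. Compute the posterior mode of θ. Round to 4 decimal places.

θ̂_MAP = 10.6476

n = 5; x̄ = (13.3 + 7.5 + 7.5 + 12.5 + 6.8)/5 = 47.6/5 = 9.52.
For a Normal prior and Normal likelihood with known variance, the posterior is Normal; its mode equals its mean, the precision-weighted average.
Prior precision 1/σ₀² = 1/1 = 1; data precision n/σ² = 5/16 = 0.3125.
θ̂ = (1·11 + 0.3125·9.52) / (1 + 0.3125) = 13.975/1.3125 = 1118/105 ≈ 10.6476.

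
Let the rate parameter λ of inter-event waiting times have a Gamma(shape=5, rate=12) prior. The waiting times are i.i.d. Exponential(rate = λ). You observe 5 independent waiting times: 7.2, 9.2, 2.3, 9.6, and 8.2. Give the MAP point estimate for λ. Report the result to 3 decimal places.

The Exponential(rate=λ) likelihood is ∝ λ^n e^(−λΣtᵢ). Here n = 5 and Σtᵢ = 7.2 + 9.2 + 2.3 + 9.6 + 8.2 = 36.5.
Posterior ∝ λ^4e^(−12λ) · λ^5e^(−36.5λ) = λ^9e^(−48.5λ), i.e. Gamma(10, 48.5).
Mode = (a−1)/b = 9/48.5 ≈ 0.186.

λ̂_MAP = 0.186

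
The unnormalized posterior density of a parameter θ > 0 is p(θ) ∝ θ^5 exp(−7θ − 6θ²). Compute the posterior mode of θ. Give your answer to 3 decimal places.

ℓ'(θ) = 5/θ − 7 − 12θ. Setting this to zero and multiplying by θ: 12θ² + 7θ − 5 = 0.
θ = (−7 + √(7² + 4·12·5)) / (2·12) = (−7 + √289) / 24 = (−7 + 17)/24 = 5/12.
ℓ''(θ) = −5/θ² − 12 < 0, confirming a maximum.

θ̂_MAP = 0.417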